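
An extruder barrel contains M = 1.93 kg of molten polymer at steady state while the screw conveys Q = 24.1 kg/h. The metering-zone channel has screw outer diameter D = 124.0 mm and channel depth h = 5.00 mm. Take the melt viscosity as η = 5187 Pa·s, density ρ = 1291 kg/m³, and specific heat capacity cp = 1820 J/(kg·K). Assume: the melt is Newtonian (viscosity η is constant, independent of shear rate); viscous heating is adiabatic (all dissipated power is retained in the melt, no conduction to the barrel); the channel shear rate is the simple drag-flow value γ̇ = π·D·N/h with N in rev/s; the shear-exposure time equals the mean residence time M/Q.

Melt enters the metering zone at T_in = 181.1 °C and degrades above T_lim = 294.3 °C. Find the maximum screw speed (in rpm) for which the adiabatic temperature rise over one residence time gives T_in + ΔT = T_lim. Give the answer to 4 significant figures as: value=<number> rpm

Throughput in SI: Q_s = 24.1 kg/h ÷ 3600 s/h = 0.00669444 kg/s
t_res = M / Q_s = 1.93 ÷ 0.00669444 = 288.299 s
Geometry in SI: D = 124.0 mm → 0.124 m, h = 5.00 mm → 0.005 m
ΔT_a = T_lim − T_in = 294.3 °C − 181.1 °C = 113.2 K
γ̇_max² = ΔT_a·ρ·cp/(η·t_res) = 113.2·1291·1820/(5187·288.299) = 177.863 s⁻²
Take the square root: γ̇_max = √(177.863) = 13.3365 s⁻¹
N_max = γ̇_max h / (πD) = 13.3365·0.005/(π·0.124) = 0.171175 rev/s → ×60 = 10.2705 rpm

value=10.27 rpm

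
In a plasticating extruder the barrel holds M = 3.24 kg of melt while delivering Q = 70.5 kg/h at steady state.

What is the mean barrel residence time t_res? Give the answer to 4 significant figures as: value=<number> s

Q_s = Q / 3600 = 70.5 / 3600 = 0.0195833 kg/s
t_res = M / Q_s = 3.24 ÷ 0.0195833 = 165.447 s

value=165.4 s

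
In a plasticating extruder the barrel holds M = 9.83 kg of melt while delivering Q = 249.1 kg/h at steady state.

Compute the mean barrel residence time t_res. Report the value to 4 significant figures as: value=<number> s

value=142.1 s

Convert throughput: Q = 249.1 kg/h = 249.1/3600 = 0.0691944 kg/s
t_res = M / Q_s = 9.83 / 0.0691944 = 142.063 s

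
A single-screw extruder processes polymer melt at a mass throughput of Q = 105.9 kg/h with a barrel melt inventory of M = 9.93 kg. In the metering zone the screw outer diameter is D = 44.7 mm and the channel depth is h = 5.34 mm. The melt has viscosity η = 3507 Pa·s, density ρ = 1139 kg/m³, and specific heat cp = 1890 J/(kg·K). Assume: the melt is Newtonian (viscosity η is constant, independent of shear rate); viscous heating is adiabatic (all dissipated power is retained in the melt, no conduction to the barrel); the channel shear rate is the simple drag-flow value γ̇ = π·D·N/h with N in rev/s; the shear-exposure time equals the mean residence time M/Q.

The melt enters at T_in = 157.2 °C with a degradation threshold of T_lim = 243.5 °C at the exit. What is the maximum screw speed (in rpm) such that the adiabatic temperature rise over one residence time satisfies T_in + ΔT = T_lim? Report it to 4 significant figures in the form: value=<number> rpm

value=28.58 rpm

Throughput in SI: Q_s = 105.9 kg/h ÷ 3600 s/h = 0.0294167 kg/s
t_res = M / Q_s = 9.93 ÷ 0.0294167 = 337.564 s
Geometry in SI: D = 44.7 mm → 0.0447 m, h = 5.34 mm → 0.00534 m
ΔT_a = T_lim − T_in = 243.5 °C − 157.2 °C = 86.3 K
Invert ΔT = ηγ̇²t_res/(ρcp) for γ̇: γ̇_max² = ΔT_a ρ cp / (η t_res) = 86.3·1139·1890 / (3507·337.564) = 156.93 s⁻²
γ̇_max = √156.93 = 12.5272 s⁻¹
Solve γ̇ = πDN/h for N: N_max = γ̇_max·h/(π·D) = 12.5272 × 0.00534 / (π × 0.0447) = 0.476361 rev/s = 28.5817 rpm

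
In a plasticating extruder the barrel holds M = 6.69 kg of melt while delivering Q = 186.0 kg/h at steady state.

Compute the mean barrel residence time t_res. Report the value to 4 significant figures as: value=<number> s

Convert throughput: Q = 186.0 kg/h = 186.0/3600 = 0.0516667 kg/s
Mean residence time: t_res = M/Q_s = 6.69 kg / 0.0516667 kg/s = 129.484 s

value=129.5 s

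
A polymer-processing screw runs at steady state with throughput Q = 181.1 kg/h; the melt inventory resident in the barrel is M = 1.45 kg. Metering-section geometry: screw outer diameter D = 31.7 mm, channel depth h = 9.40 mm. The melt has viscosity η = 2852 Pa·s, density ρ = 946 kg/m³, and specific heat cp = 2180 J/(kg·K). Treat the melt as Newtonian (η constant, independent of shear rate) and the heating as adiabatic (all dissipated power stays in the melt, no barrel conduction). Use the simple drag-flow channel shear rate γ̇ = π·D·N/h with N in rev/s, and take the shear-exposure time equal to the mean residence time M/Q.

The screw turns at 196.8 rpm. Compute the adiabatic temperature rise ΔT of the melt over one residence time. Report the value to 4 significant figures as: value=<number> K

Q_s = Q / 3600 = 181.1 / 3600 = 0.0503056 kg/s
t_res = M / Q_s = 1.45 ÷ 0.0503056 = 28.8239 s
Geometry in metres: D = 31.7 mm → 0.0317 m, h = 9.40 mm → 0.0094 m; screw speed N = 196.8 rpm = 3.28 rev/s
γ̇ = π D N / h = (π)(0.0317)(3.28) / 0.0094 = 34.75 s⁻¹
ΔT = η·γ̇²·t_res/(ρ·cp) = [2852 × 34.75² × 28.8239] / [946 × 2180] = 48.1354 K

value=48.14 K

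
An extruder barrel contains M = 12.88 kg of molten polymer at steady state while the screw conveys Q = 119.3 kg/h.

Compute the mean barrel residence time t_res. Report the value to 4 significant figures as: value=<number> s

Throughput in SI: Q_s = 119.3 kg/h ÷ 3600 s/h = 0.0331389 kg/s
t_res = M / Q_s = 12.88 / 0.0331389 = 388.667 s

value=388.7 s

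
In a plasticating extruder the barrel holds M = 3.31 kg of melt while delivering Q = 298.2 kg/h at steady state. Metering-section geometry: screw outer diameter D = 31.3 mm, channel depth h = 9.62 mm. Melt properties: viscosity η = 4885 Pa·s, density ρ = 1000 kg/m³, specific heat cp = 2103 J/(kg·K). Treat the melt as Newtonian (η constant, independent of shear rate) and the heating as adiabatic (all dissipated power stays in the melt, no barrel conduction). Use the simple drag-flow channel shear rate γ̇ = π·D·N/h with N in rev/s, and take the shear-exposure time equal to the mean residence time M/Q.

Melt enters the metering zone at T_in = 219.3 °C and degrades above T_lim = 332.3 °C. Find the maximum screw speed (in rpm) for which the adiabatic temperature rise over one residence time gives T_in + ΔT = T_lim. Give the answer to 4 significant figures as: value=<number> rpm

Convert throughput: Q = 298.2 kg/h = 298.2/3600 = 0.0828333 kg/s
Mean residence time: t_res = M/Q_s = 3.31 kg / 0.0828333 kg/s = 39.9598 s
Geometry in SI: D = 31.3 mm → 0.0313 m, h = 9.62 mm → 0.00962 m
ΔT_a = T_lim − T_in = 332.3 °C − 219.3 °C = 113 K
γ̇_max² = ΔT_a·ρ·cp / (η·t_res) = [113 × 1000 × 2103] / [4885 × 39.9598] = 1217.39 s⁻²
γ̇_max = sqrt(1217.39) = 34.8911 s⁻¹
N_max = γ̇_max h / (πD) = 34.8911·0.00962/(π·0.0313) = 3.41347 rev/s → ×60 = 204.808 rpm

value=204.8 rpm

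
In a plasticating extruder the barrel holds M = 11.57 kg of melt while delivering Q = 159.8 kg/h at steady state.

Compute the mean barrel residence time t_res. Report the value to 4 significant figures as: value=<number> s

Q_s = Q / 3600 = 159.8 / 3600 = 0.0443889 kg/s
Mean residence time: t_res = M/Q_s = 11.57 kg / 0.0443889 kg/s = 260.651 s

value=260.7 s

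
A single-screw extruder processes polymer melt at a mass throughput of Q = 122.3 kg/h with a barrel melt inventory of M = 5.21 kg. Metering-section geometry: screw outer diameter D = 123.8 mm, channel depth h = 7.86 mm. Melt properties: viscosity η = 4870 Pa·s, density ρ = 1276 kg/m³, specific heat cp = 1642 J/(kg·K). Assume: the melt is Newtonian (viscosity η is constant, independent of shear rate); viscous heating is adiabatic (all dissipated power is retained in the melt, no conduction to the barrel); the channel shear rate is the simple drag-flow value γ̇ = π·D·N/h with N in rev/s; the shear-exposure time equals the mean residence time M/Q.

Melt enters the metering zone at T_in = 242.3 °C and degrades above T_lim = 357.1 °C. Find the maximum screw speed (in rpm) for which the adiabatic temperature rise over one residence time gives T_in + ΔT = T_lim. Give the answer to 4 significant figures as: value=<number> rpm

Q_s = Q / 3600 = 122.3 / 3600 = 0.0339722 kg/s
t_res = M / Q_s = 5.21 / 0.0339722 = 153.361 s
Geometry in SI: D = 123.8 mm → 0.1238 m, h = 7.86 mm → 0.00786 m
Allowable rise: ΔT_a = T_lim − T_in = 357.1 − 242.3 = 114.8 K
Invert ΔT = ηγ̇²t_res/(ρcp) for γ̇: γ̇_max² = ΔT_a ρ cp / (η t_res) = 114.8·1276·1642 / (4870·153.361) = 322.05 s⁻²
γ̇_max = sqrt(322.05) = 17.9457 s⁻¹
N_max = γ̇_max h / (πD) = 17.9457·0.00786/(π·0.1238) = 0.362672 rev/s → ×60 = 21.7603 rpm

value=21.76 rpm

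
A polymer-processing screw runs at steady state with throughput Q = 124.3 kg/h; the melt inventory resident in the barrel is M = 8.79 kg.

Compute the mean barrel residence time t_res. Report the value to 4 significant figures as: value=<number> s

value=254.6 s

Q_s = Q / 3600 = 124.3 / 3600 = 0.0345278 kg/s
Mean residence time: t_res = M/Q_s = 8.79 kg / 0.0345278 kg/s = 254.578 s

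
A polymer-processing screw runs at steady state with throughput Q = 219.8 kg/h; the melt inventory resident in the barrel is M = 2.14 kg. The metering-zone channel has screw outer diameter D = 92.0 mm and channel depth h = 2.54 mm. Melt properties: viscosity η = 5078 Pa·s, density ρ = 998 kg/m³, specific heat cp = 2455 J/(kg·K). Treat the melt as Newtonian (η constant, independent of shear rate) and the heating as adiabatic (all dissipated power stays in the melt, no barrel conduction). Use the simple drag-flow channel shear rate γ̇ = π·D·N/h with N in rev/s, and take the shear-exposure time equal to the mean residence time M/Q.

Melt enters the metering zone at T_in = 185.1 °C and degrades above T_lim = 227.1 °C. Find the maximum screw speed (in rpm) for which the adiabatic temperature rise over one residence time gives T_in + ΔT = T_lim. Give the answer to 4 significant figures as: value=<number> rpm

value=12.68 rpm

Throughput in SI: Q_s = 219.8 kg/h ÷ 3600 s/h = 0.0610556 kg/s
t_res = M / Q_s = 2.14 ÷ 0.0610556 = 35.05 s
Geometry in SI: D = 92.0 mm → 0.092 m, h = 2.54 mm → 0.00254 m
Allowable rise: ΔT_a = T_lim − T_in = 227.1 − 185.1 = 42 K
γ̇_max² = ΔT_a·ρ·cp / (η·t_res) = [42 × 998 × 2455] / [5078 × 35.05] = 578.163 s⁻²
γ̇_max = √578.163 = 24.045 s⁻¹
N_max = γ̇_max h / (πD) = 24.045·0.00254/(π·0.092) = 0.21131 rev/s → ×60 = 12.6786 rpm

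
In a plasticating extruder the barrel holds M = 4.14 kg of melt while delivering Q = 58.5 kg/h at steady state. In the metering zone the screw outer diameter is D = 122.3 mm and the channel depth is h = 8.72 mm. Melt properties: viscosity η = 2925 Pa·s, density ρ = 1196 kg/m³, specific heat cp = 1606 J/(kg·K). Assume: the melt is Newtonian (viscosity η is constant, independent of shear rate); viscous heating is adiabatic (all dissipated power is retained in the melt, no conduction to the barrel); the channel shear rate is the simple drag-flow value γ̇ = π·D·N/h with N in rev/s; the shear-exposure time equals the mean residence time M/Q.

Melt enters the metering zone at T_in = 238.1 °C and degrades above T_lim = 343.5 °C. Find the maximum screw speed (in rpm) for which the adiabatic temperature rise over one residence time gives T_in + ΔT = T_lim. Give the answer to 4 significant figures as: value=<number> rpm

Throughput in SI: Q_s = 58.5 kg/h ÷ 3600 s/h = 0.01625 kg/s
t_res = M / Q_s = 4.14 ÷ 0.01625 = 254.769 s
Geometry in SI: D = 122.3 mm → 0.1223 m, h = 8.72 mm → 0.00872 m
Allowable rise: ΔT_a = T_lim − T_in = 343.5 − 238.1 = 105.4 K
γ̇_max² = ΔT_a·ρ·cp / (η·t_res) = [105.4 × 1196 × 1606] / [2925 × 254.769] = 271.672 s⁻²
γ̇_max = √271.672 = 16.4825 s⁻¹
N_max = γ̇_max·h / (π·D) = 16.4825 · 0.00872 / (π · 0.1223) = 0.374078 rev/s = 22.4447 rpm

value=22.44 rpm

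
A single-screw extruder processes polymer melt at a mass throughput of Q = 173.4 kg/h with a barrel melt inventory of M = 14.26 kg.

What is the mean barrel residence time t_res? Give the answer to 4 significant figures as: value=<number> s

value=296.1 s

Convert throughput: Q = 173.4 kg/h = 173.4/3600 = 0.0481667 kg/s
t_res = M / Q_s = 14.26 / 0.0481667 = 296.055 s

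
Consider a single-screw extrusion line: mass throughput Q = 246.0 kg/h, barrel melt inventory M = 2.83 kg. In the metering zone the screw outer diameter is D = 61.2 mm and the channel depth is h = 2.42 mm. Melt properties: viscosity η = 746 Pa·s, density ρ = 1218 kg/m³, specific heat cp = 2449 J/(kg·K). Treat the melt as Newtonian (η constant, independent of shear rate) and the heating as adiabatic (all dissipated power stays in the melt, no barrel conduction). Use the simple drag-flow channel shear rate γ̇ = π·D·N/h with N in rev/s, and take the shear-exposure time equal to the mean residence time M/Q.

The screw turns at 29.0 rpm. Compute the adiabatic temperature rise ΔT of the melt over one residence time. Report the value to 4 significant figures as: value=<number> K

value=15.27 K

Q_s = Q / 3600 = 246.0 / 3600 = 0.0683333 kg/s
Mean residence time: t_res = M/Q_s = 2.83 kg / 0.0683333 kg/s = 41.4146 s
Geometry in metres: D = 61.2 mm → 0.0612 m, h = 2.42 mm → 0.00242 m; screw speed N = 29.0 rpm = 0.483333 rev/s
Shear rate: γ̇ = πDN/h = π·0.0612·0.483333/0.00242 = 38.4001 s⁻¹
Adiabatic rise: ΔT = η γ̇² t_res / (ρ cp) = 746·(38.4001)²·41.4146 / (1218·2449) = 15.2729 K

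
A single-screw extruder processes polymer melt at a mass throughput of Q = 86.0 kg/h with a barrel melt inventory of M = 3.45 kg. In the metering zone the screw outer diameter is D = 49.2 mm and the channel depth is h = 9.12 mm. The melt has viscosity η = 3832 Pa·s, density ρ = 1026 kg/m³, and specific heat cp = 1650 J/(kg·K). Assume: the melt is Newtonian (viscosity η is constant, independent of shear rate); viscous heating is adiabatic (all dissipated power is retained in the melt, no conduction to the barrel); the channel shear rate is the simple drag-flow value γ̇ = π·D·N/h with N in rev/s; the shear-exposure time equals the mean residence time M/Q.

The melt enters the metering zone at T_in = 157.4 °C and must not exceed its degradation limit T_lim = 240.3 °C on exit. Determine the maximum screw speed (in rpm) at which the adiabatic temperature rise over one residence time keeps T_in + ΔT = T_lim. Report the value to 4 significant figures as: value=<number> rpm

value=56.38 rpm

Convert throughput: Q = 86.0 kg/h = 86.0/3600 = 0.0238889 kg/s
t_res = M / Q_s = 3.45 ÷ 0.0238889 = 144.419 s
Convert to metres: D = 0.0492 m, h = 0.00912 m
Allowable rise: ΔT_a = T_lim − T_in = 240.3 − 157.4 = 82.9 K
γ̇_max² = ΔT_a·ρ·cp / (η·t_res) = [82.9 × 1026 × 1650] / [3832 × 144.419] = 253.593 s⁻²
Take the square root: γ̇_max = √(253.593) = 15.9246 s⁻¹
Solve γ̇ = πDN/h for N: N_max = γ̇_max·h/(π·D) = 15.9246 × 0.00912 / (π × 0.0492) = 0.939612 rev/s = 56.3767 rpm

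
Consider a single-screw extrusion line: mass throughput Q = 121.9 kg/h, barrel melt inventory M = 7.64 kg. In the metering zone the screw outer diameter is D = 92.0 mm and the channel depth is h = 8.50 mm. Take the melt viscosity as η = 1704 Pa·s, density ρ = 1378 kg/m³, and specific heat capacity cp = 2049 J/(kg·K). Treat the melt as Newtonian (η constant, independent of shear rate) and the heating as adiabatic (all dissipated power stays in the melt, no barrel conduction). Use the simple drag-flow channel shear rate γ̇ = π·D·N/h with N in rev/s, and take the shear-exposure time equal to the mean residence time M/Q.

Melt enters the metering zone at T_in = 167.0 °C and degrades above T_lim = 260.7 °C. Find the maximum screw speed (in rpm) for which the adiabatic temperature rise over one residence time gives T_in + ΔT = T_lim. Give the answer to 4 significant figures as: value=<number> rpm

value=46.29 rpm

Convert throughput: Q = 121.9 kg/h = 121.9/3600 = 0.0338611 kg/s
Mean residence time: t_res = M/Q_s = 7.64 kg / 0.0338611 kg/s = 225.628 s
D = 92.0 mm = 0.092 m;  h = 8.50 mm = 0.0085 m
ΔT_a = T_lim − T_in = 260.7 − 167.0 = 93.7 K
γ̇_max² = ΔT_a·ρ·cp/(η·t_res) = 93.7·1378·2049/(1704·225.628) = 688.128 s⁻²
Take the square root: γ̇_max = √(688.128) = 26.2322 s⁻¹
N_max = γ̇_max h / (πD) = 26.2322·0.0085/(π·0.092) = 0.771464 rev/s → ×60 = 46.2878 rpm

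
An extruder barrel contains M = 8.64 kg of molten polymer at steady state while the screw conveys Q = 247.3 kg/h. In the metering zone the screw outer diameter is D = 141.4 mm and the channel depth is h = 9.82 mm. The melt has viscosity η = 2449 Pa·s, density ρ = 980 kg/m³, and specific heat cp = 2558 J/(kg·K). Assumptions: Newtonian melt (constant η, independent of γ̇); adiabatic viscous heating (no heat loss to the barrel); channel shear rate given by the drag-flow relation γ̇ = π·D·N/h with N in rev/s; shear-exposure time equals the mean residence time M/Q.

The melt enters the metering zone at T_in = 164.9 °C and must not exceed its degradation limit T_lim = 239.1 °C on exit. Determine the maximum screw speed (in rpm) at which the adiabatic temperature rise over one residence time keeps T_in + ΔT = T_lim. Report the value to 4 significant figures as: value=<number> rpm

Throughput in SI: Q_s = 247.3 kg/h ÷ 3600 s/h = 0.0686944 kg/s
t_res = M / Q_s = 8.64 ÷ 0.0686944 = 125.774 s
D = 141.4 mm = 0.1414 m;  h = 9.82 mm = 0.00982 m
ΔT_a = T_lim − T_in = 239.1 − 164.9 = 74.2 K
Invert ΔT = ηγ̇²t_res/(ρcp) for γ̇: γ̇_max² = ΔT_a ρ cp / (η t_res) = 74.2·980·2558 / (2449·125.774) = 603.879 s⁻²
Take the square root: γ̇_max = √(603.879) = 24.5739 s⁻¹
Solve γ̇ = πDN/h for N: N_max = γ̇_max·h/(π·D) = 24.5739 × 0.00982 / (π × 0.1414) = 0.543234 rev/s = 32.594 rpm

value=32.59 rpm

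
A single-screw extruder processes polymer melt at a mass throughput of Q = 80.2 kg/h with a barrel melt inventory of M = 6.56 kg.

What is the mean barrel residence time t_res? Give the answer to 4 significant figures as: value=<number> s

value=294.5 s

Convert throughput: Q = 80.2 kg/h = 80.2/3600 = 0.0222778 kg/s
Mean residence time: t_res = M/Q_s = 6.56 kg / 0.0222778 kg/s = 294.464 s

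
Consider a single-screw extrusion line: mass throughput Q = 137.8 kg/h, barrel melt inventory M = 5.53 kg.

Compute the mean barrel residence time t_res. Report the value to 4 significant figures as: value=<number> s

value=144.5 s

Throughput in SI: Q_s = 137.8 kg/h ÷ 3600 s/h = 0.0382778 kg/s
Mean residence time: t_res = M/Q_s = 5.53 kg / 0.0382778 kg/s = 144.47 s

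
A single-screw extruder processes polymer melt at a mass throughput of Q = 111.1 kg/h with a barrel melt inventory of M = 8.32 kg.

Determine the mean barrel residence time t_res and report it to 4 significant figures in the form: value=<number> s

Throughput in SI: Q_s = 111.1 kg/h ÷ 3600 s/h = 0.0308611 kg/s
t_res = M / Q_s = 8.32 ÷ 0.0308611 = 269.595 s

value=269.6 s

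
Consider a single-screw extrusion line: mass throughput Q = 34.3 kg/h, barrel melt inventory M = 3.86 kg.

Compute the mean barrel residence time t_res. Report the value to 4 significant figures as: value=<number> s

value=405.1 s

Throughput in SI: Q_s = 34.3 kg/h ÷ 3600 s/h = 0.00952778 kg/s
t_res = M / Q_s = 3.86 / 0.00952778 = 405.131 s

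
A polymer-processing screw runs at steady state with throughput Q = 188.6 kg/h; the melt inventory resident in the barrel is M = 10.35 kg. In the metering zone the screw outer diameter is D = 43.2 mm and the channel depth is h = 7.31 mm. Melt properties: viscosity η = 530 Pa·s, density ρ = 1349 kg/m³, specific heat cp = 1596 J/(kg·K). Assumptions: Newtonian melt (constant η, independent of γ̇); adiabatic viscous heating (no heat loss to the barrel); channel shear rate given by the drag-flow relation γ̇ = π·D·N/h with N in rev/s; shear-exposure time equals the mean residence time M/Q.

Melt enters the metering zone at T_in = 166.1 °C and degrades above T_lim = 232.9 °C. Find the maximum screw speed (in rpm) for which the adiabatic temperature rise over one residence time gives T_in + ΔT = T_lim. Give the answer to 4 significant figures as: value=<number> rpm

Convert throughput: Q = 188.6 kg/h = 188.6/3600 = 0.0523889 kg/s
Mean residence time: t_res = M/Q_s = 10.35 kg / 0.0523889 kg/s = 197.561 s
Geometry in SI: D = 43.2 mm → 0.0432 m, h = 7.31 mm → 0.00731 m
Allowable rise: ΔT_a = T_lim − T_in = 232.9 − 166.1 = 66.8 K
γ̇_max² = ΔT_a·ρ·cp / (η·t_res) = [66.8 × 1349 × 1596] / [530 × 197.561] = 1373.55 s⁻²
Take the square root: γ̇_max = √(1373.55) = 37.0614 s⁻¹
Solve γ̇ = πDN/h for N: N_max = γ̇_max·h/(π·D) = 37.0614 × 0.00731 / (π × 0.0432) = 1.99621 rev/s = 119.773 rpm

value=119.8 rpm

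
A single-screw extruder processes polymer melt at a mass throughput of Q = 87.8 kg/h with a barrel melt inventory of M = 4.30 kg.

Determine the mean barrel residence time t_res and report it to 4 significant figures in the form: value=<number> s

value=176.3 s

Throughput in SI: Q_s = 87.8 kg/h ÷ 3600 s/h = 0.0243889 kg/s
Mean residence time: t_res = M/Q_s = 4.30 kg / 0.0243889 kg/s = 176.31 s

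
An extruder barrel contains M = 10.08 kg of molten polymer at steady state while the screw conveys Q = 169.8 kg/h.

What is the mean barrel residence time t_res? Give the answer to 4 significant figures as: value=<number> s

value=213.7 s

Q_s = Q / 3600 = 169.8 / 3600 = 0.0471667 kg/s
t_res = M / Q_s = 10.08 ÷ 0.0471667 = 213.71 s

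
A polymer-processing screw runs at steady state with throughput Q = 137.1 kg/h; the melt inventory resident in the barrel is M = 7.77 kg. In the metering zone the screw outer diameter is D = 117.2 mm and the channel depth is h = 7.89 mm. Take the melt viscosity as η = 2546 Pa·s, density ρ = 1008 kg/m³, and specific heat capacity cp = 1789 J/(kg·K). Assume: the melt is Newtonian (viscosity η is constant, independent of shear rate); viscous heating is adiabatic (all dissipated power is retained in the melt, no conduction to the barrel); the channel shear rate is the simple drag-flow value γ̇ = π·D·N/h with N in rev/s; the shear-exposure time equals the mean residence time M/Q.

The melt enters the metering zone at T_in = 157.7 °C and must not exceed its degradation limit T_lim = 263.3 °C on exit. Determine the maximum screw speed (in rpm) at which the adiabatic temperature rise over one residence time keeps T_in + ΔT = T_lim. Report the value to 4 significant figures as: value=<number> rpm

Throughput in SI: Q_s = 137.1 kg/h ÷ 3600 s/h = 0.0380833 kg/s
Mean residence time: t_res = M/Q_s = 7.77 kg / 0.0380833 kg/s = 204.026 s
Geometry in SI: D = 117.2 mm → 0.1172 m, h = 7.89 mm → 0.00789 m
Allowable rise: ΔT_a = T_lim − T_in = 263.3 − 157.7 = 105.6 K
γ̇_max² = ΔT_a·ρ·cp / (η·t_res) = [105.6 × 1008 × 1789] / [2546 × 204.026] = 366.598 s⁻²
Take the square root: γ̇_max = √(366.598) = 19.1468 s⁻¹
N_max = γ̇_max h / (πD) = 19.1468·0.00789/(π·0.1172) = 0.410294 rev/s → ×60 = 24.6176 rpm

value=24.62 rpm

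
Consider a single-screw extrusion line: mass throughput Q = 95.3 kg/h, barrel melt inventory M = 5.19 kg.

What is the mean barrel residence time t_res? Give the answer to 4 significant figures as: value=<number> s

value=196.1 s

Convert throughput: Q = 95.3 kg/h = 95.3/3600 = 0.0264722 kg/s
Mean residence time: t_res = M/Q_s = 5.19 kg / 0.0264722 kg/s = 196.055 s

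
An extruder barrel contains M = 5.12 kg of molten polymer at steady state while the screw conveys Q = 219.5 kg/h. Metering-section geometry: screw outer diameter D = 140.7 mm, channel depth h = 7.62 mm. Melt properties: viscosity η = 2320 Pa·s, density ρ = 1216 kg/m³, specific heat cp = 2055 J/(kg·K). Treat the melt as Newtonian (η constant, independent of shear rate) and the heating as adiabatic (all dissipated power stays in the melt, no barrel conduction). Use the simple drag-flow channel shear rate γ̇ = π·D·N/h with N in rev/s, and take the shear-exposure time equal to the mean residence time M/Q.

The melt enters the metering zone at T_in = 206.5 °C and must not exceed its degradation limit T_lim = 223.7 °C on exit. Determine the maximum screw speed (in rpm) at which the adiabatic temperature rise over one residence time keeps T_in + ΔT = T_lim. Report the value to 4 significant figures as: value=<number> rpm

value=15.36 rpm

Throughput in SI: Q_s = 219.5 kg/h ÷ 3600 s/h = 0.0609722 kg/s
t_res = M / Q_s = 5.12 / 0.0609722 = 83.9727 s
Convert to metres: D = 0.1407 m, h = 0.00762 m
ΔT_a = T_lim − T_in = 223.7 °C − 206.5 °C = 17.2 K
γ̇_max² = ΔT_a·ρ·cp / (η·t_res) = [17.2 × 1216 × 2055] / [2320 × 83.9727] = 220.622 s⁻²
γ̇_max = sqrt(220.622) = 14.8533 s⁻¹
N_max = γ̇_max h / (πD) = 14.8533·0.00762/(π·0.1407) = 0.256056 rev/s → ×60 = 15.3634 rpm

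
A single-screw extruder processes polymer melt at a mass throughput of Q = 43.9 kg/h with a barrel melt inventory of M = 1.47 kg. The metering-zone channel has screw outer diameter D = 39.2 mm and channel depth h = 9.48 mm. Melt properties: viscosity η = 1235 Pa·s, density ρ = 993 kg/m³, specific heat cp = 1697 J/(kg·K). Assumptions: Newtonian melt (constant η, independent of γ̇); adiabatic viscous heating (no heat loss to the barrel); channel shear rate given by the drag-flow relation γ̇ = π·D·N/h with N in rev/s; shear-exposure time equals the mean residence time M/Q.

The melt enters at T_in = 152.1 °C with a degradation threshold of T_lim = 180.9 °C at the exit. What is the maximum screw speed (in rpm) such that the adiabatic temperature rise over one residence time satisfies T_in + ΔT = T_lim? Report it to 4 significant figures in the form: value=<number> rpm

value=83.39 rpm

Convert throughput: Q = 43.9 kg/h = 43.9/3600 = 0.0121944 kg/s
Mean residence time: t_res = M/Q_s = 1.47 kg / 0.0121944 kg/s = 120.547 s
D = 39.2 mm = 0.0392 m;  h = 9.48 mm = 0.00948 m
ΔT_a = T_lim − T_in = 180.9 − 152.1 = 28.8 K
γ̇_max² = ΔT_a·ρ·cp / (η·t_res) = [28.8 × 993 × 1697] / [1235 × 120.547] = 325.988 s⁻²
Take the square root: γ̇_max = √(325.988) = 18.0551 s⁻¹
N_max = γ̇_max·h / (π·D) = 18.0551 · 0.00948 / (π · 0.0392) = 1.38987 rev/s = 83.392 rpm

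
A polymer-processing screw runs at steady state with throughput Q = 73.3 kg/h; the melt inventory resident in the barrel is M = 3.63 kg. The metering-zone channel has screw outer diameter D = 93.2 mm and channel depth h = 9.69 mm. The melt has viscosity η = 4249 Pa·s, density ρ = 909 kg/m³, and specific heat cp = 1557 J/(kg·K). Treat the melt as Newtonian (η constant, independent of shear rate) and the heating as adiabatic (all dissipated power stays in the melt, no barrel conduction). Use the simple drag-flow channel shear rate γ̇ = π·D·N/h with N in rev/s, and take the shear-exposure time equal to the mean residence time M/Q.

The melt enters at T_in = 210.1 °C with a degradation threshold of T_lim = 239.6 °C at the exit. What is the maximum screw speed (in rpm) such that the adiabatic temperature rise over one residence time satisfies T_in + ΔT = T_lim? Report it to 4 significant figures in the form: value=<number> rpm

value=14.74 rpm

Q_s = Q / 3600 = 73.3 / 3600 = 0.0203611 kg/s
t_res = M / Q_s = 3.63 / 0.0203611 = 178.281 s
Geometry in SI: D = 93.2 mm → 0.0932 m, h = 9.69 mm → 0.00969 m
ΔT_a = T_lim − T_in = 239.6 − 210.1 = 29.5 K
γ̇_max² = ΔT_a·ρ·cp/(η·t_res) = 29.5·909·1557/(4249·178.281) = 55.1166 s⁻²
γ̇_max = √55.1166 = 7.42406 s⁻¹
N_max = γ̇_max h / (πD) = 7.42406·0.00969/(π·0.0932) = 0.245697 rev/s → ×60 = 14.7418 rpm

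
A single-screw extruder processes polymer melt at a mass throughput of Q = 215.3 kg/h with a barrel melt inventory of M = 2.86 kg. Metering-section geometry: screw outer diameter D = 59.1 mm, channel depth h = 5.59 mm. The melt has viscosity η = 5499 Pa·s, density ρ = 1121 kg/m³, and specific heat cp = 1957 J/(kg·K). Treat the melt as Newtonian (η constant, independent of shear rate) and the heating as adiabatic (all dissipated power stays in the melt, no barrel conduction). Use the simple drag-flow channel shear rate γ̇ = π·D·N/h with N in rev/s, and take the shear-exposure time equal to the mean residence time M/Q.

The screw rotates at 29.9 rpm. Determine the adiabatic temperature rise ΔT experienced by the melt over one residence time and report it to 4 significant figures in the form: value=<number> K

value=32.84 K

Throughput in SI: Q_s = 215.3 kg/h ÷ 3600 s/h = 0.0598056 kg/s
t_res = M / Q_s = 2.86 ÷ 0.0598056 = 47.8216 s
D = 59.1 mm = 0.0591 m;  h = 5.59 mm = 0.00559 m;  N = 29.9 rpm / 60 = 0.498333 rev/s
Shear rate: γ̇ = πDN/h = π·0.0591·0.498333/0.00559 = 16.5518 s⁻¹
ΔT = η·γ̇²·t_res / (ρ·cp) = 5499 · (16.5518)² · 47.8216 / (1121 · 1957) = 32.84 K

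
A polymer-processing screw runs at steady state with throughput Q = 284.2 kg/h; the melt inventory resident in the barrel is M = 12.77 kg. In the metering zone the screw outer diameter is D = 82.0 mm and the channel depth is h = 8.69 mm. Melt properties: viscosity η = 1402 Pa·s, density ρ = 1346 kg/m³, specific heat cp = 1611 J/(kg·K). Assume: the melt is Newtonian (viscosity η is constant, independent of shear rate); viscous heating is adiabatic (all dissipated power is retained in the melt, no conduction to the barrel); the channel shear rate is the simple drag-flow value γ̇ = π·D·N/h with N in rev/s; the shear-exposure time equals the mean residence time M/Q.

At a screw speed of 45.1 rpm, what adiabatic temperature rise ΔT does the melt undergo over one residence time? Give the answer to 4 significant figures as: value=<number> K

value=51.93 K

Throughput in SI: Q_s = 284.2 kg/h ÷ 3600 s/h = 0.0789444 kg/s
Mean residence time: t_res = M/Q_s = 12.77 kg / 0.0789444 kg/s = 161.759 s
D = 82.0 mm = 0.082 m;  h = 8.69 mm = 0.00869 m;  N = 45.1 rpm / 60 = 0.751667 rev/s
Shear rate: γ̇ = πDN/h = π·0.082·0.751667/0.00869 = 22.2828 s⁻¹
Adiabatic rise: ΔT = η γ̇² t_res / (ρ cp) = 1402·(22.2828)²·161.759 / (1346·1611) = 51.9296 K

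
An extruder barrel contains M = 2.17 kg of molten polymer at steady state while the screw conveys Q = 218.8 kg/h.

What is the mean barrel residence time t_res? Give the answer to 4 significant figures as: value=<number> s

value=35.70 s

Throughput in SI: Q_s = 218.8 kg/h ÷ 3600 s/h = 0.0607778 kg/s
Mean residence time: t_res = M/Q_s = 2.17 kg / 0.0607778 kg/s = 35.7038 s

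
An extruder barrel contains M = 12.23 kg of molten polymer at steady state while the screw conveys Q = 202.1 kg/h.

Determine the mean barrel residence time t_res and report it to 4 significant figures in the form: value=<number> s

value=217.9 s

Throughput in SI: Q_s = 202.1 kg/h ÷ 3600 s/h = 0.0561389 kg/s
t_res = M / Q_s = 12.23 / 0.0561389 = 217.853 s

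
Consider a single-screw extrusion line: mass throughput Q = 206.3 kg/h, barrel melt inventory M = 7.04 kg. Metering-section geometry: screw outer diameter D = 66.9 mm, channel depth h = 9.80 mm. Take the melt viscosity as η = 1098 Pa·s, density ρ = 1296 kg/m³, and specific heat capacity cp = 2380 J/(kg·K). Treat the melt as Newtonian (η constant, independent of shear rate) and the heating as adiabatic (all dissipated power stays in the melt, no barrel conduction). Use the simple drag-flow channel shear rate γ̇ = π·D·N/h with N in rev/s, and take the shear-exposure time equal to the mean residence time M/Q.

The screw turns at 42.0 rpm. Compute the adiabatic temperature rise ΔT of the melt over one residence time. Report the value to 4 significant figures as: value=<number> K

Convert throughput: Q = 206.3 kg/h = 206.3/3600 = 0.0573056 kg/s
Mean residence time: t_res = M/Q_s = 7.04 kg / 0.0573056 kg/s = 122.85 s
Geometry in metres: D = 66.9 mm → 0.0669 m, h = 9.80 mm → 0.0098 m; screw speed N = 42.0 rpm = 0.7 rev/s
γ̇ = π·D·N / h = π · 0.0669 · 0.7 / 0.0098 = 15.0123 s⁻¹
ΔT = η·γ̇²·t_res/(ρ·cp) = [1098 × 15.0123² × 122.85] / [1296 × 2380] = 9.85581 K

value=9.856 K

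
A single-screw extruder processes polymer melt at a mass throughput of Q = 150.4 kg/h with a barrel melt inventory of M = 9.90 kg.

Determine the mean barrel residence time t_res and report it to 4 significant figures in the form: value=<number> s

Throughput in SI: Q_s = 150.4 kg/h ÷ 3600 s/h = 0.0417778 kg/s
t_res = M / Q_s = 9.90 ÷ 0.0417778 = 236.968 s

value=237.0 s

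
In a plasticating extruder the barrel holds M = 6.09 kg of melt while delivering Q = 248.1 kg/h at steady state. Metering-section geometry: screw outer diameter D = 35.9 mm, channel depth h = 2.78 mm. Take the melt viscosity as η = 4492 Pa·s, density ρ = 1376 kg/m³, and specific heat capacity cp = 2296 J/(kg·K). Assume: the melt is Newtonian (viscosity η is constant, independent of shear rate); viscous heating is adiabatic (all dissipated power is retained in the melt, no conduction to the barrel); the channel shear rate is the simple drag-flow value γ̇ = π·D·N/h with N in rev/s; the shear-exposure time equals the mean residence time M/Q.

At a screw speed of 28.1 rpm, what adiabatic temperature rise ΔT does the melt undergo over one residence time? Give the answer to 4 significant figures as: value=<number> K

value=45.36 K

Throughput in SI: Q_s = 248.1 kg/h ÷ 3600 s/h = 0.0689167 kg/s
Mean residence time: t_res = M/Q_s = 6.09 kg / 0.0689167 kg/s = 88.3676 s
Geometry in metres: D = 35.9 mm → 0.0359 m, h = 2.78 mm → 0.00278 m; screw speed N = 28.1 rpm = 0.468333 rev/s
γ̇ = π D N / h = (π)(0.0359)(0.468333) / 0.00278 = 19 s⁻¹
ΔT = η·γ̇²·t_res / (ρ·cp) = 4492 · (19)² · 88.3676 / (1376 · 2296) = 45.3578 K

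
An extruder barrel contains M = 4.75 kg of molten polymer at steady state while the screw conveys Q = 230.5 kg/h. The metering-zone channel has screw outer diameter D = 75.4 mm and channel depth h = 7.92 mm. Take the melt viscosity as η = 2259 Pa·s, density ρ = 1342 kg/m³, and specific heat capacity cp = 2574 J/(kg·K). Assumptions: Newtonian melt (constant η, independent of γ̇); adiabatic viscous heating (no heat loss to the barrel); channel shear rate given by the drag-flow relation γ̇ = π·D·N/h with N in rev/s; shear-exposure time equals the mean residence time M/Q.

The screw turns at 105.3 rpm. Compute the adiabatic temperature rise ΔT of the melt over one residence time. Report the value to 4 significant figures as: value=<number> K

Q_s = Q / 3600 = 230.5 / 3600 = 0.0640278 kg/s
t_res = M / Q_s = 4.75 ÷ 0.0640278 = 74.1866 s
Geometry in metres: D = 75.4 mm → 0.0754 m, h = 7.92 mm → 0.00792 m; screw speed N = 105.3 rpm = 1.755 rev/s
γ̇ = π·D·N / h = π · 0.0754 · 1.755 / 0.00792 = 52.4896 s⁻¹
ΔT = η·γ̇²·t_res/(ρ·cp) = [2259 × 52.4896² × 74.1866] / [1342 × 2574] = 133.668 K

value=133.7 K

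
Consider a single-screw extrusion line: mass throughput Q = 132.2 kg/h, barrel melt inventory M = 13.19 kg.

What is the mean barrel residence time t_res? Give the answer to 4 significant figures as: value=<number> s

Throughput in SI: Q_s = 132.2 kg/h ÷ 3600 s/h = 0.0367222 kg/s
Mean residence time: t_res = M/Q_s = 13.19 kg / 0.0367222 kg/s = 359.183 s

value=359.2 s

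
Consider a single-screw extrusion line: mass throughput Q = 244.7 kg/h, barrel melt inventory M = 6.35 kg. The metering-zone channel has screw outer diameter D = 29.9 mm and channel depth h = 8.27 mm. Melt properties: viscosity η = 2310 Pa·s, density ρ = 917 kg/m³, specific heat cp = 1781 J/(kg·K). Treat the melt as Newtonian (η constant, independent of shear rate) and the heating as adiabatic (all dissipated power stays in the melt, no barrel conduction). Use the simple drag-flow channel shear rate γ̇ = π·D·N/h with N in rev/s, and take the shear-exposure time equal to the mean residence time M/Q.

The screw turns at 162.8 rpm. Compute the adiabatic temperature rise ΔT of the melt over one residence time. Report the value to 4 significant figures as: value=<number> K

value=125.5 K

Q_s = Q / 3600 = 244.7 / 3600 = 0.0679722 kg/s
t_res = M / Q_s = 6.35 ÷ 0.0679722 = 93.4205 s
Convert to SI: D = 0.0299 m, h = 0.00827 m, N = 162.8/60 = 2.71333 rev/s
γ̇ = π D N / h = (π)(0.0299)(2.71333) / 0.00827 = 30.819 s⁻¹
ΔT = η·γ̇²·t_res/(ρ·cp) = [2310 × 30.819² × 93.4205] / [917 × 1781] = 125.504 K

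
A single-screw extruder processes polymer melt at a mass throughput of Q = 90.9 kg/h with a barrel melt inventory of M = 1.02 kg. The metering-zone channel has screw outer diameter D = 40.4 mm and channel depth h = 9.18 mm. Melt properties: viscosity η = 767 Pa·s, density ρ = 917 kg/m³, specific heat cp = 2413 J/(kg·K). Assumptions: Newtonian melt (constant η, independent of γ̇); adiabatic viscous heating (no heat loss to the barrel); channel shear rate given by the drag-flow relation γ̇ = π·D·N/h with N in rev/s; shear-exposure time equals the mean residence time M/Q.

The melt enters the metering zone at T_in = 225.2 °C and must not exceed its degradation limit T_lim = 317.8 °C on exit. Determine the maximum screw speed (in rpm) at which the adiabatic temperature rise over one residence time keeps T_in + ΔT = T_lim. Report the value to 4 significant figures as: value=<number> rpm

value=352.9 rpm

Q_s = Q / 3600 = 90.9 / 3600 = 0.02525 kg/s
t_res = M / Q_s = 1.02 / 0.02525 = 40.396 s
Convert to metres: D = 0.0404 m, h = 0.00918 m
ΔT_a = T_lim − T_in = 317.8 − 225.2 = 92.6 K
γ̇_max² = ΔT_a·ρ·cp / (η·t_res) = [92.6 × 917 × 2413] / [767 × 40.396] = 6613.08 s⁻²
γ̇_max = sqrt(6613.08) = 81.3208 s⁻¹
N_max = γ̇_max h / (πD) = 81.3208·0.00918/(π·0.0404) = 5.88184 rev/s → ×60 = 352.91 rpm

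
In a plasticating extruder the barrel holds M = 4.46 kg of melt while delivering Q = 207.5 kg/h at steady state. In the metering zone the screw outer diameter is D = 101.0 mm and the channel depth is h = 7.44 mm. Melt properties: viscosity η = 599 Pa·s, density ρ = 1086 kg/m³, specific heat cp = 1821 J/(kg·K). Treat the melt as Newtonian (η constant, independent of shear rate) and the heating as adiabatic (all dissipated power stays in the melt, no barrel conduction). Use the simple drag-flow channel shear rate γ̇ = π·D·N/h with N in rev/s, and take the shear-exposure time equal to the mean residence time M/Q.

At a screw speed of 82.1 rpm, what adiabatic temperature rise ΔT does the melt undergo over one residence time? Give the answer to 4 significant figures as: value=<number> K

Throughput in SI: Q_s = 207.5 kg/h ÷ 3600 s/h = 0.0576389 kg/s
t_res = M / Q_s = 4.46 / 0.0576389 = 77.3783 s
Convert to SI: D = 0.101 m, h = 0.00744 m, N = 82.1/60 = 1.36833 rev/s
γ̇ = π D N / h = (π)(0.101)(1.36833) / 0.00744 = 58.3566 s⁻¹
ΔT = η·γ̇²·t_res / (ρ·cp) = 599 · (58.3566)² · 77.3783 / (1086 · 1821) = 79.8154 K

value=79.82 K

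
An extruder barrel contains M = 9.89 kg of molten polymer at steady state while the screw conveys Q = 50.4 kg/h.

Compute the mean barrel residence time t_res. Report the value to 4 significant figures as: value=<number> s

Convert throughput: Q = 50.4 kg/h = 50.4/3600 = 0.014 kg/s
t_res = M / Q_s = 9.89 / 0.014 = 706.429 s

value=706.4 s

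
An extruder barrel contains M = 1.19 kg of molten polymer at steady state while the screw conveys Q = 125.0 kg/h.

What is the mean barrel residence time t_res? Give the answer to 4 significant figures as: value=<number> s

Convert throughput: Q = 125.0 kg/h = 125.0/3600 = 0.0347222 kg/s
t_res = M / Q_s = 1.19 / 0.0347222 = 34.272 s

value=34.27 s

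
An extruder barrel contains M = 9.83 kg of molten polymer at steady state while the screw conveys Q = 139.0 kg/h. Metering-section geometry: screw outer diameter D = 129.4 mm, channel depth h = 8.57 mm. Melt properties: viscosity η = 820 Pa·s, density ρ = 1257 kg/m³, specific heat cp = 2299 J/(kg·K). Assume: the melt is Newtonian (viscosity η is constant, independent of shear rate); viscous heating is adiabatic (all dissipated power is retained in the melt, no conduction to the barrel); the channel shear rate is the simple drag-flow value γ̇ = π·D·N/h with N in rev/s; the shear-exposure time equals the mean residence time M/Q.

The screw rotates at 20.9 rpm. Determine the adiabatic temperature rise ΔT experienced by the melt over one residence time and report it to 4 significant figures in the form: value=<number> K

Throughput in SI: Q_s = 139.0 kg/h ÷ 3600 s/h = 0.0386111 kg/s
Mean residence time: t_res = M/Q_s = 9.83 kg / 0.0386111 kg/s = 254.59 s
Convert to SI: D = 0.1294 m, h = 0.00857 m, N = 20.9/60 = 0.348333 rev/s
γ̇ = π·D·N / h = π · 0.1294 · 0.348333 / 0.00857 = 16.5234 s⁻¹
ΔT = η·γ̇²·t_res / (ρ·cp) = 820 · (16.5234)² · 254.59 / (1257 · 2299) = 19.7232 K

value=19.72 K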